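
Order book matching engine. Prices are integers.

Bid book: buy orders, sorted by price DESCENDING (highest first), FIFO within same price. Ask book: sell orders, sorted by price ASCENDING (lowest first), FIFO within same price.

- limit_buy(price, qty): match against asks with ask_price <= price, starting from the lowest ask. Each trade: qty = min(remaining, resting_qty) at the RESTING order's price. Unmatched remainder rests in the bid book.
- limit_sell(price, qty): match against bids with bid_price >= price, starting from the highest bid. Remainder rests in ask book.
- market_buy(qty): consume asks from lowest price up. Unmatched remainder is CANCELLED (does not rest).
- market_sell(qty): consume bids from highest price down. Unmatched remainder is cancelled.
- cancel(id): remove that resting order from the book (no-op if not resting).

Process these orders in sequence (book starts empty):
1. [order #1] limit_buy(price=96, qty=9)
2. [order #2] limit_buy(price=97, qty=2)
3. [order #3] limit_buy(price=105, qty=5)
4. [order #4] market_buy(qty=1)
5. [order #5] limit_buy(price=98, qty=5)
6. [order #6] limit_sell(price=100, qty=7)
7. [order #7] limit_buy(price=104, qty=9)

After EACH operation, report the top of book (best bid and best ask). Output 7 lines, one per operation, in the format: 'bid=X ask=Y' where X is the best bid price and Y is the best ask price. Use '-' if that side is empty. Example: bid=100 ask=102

After op 1 [order #1] limit_buy(price=96, qty=9): fills=none; bids=[#1:9@96] asks=[-]
After op 2 [order #2] limit_buy(price=97, qty=2): fills=none; bids=[#2:2@97 #1:9@96] asks=[-]
After op 3 [order #3] limit_buy(price=105, qty=5): fills=none; bids=[#3:5@105 #2:2@97 #1:9@96] asks=[-]
After op 4 [order #4] market_buy(qty=1): fills=none; bids=[#3:5@105 #2:2@97 #1:9@96] asks=[-]
After op 5 [order #5] limit_buy(price=98, qty=5): fills=none; bids=[#3:5@105 #5:5@98 #2:2@97 #1:9@96] asks=[-]
After op 6 [order #6] limit_sell(price=100, qty=7): fills=#3x#6:5@105; bids=[#5:5@98 #2:2@97 #1:9@96] asks=[#6:2@100]
After op 7 [order #7] limit_buy(price=104, qty=9): fills=#7x#6:2@100; bids=[#7:7@104 #5:5@98 #2:2@97 #1:9@96] asks=[-]

Answer: bid=96 ask=-
bid=97 ask=-
bid=105 ask=-
bid=105 ask=-
bid=105 ask=-
bid=98 ask=100
bid=104 ask=-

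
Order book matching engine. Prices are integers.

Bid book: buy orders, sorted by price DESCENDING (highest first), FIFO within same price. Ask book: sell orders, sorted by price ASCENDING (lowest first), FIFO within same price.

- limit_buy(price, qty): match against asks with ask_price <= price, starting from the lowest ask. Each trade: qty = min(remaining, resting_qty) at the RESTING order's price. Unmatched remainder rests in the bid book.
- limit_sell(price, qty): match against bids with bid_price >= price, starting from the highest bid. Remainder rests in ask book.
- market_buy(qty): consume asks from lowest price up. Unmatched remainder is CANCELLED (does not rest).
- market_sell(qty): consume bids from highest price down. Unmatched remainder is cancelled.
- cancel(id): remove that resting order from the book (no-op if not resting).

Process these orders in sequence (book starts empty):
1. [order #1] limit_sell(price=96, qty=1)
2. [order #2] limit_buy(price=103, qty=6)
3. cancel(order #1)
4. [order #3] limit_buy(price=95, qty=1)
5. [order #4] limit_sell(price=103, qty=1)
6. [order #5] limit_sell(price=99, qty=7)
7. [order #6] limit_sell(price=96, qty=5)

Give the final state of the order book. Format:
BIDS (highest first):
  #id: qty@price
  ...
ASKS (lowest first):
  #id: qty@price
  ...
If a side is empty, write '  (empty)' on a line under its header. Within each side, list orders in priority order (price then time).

After op 1 [order #1] limit_sell(price=96, qty=1): fills=none; bids=[-] asks=[#1:1@96]
After op 2 [order #2] limit_buy(price=103, qty=6): fills=#2x#1:1@96; bids=[#2:5@103] asks=[-]
After op 3 cancel(order #1): fills=none; bids=[#2:5@103] asks=[-]
After op 4 [order #3] limit_buy(price=95, qty=1): fills=none; bids=[#2:5@103 #3:1@95] asks=[-]
After op 5 [order #4] limit_sell(price=103, qty=1): fills=#2x#4:1@103; bids=[#2:4@103 #3:1@95] asks=[-]
After op 6 [order #5] limit_sell(price=99, qty=7): fills=#2x#5:4@103; bids=[#3:1@95] asks=[#5:3@99]
After op 7 [order #6] limit_sell(price=96, qty=5): fills=none; bids=[#3:1@95] asks=[#6:5@96 #5:3@99]

Answer: BIDS (highest first):
  #3: 1@95
ASKS (lowest first):
  #6: 5@96
  #5: 3@99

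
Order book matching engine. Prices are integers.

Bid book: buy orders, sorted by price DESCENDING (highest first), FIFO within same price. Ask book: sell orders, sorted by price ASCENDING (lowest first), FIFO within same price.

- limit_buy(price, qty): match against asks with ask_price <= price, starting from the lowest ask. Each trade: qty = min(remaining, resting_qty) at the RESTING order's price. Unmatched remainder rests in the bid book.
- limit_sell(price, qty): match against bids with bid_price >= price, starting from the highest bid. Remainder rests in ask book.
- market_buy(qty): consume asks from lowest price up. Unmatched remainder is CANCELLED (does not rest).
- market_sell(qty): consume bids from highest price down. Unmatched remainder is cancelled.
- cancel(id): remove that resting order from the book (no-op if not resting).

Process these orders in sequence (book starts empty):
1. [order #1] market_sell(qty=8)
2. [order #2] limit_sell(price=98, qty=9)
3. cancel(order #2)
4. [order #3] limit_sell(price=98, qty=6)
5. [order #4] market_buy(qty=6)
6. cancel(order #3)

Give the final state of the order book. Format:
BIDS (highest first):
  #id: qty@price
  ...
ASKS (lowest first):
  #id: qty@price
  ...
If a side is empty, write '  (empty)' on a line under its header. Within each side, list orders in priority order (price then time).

Answer: BIDS (highest first):
  (empty)
ASKS (lowest first):
  (empty)

Derivation:
After op 1 [order #1] market_sell(qty=8): fills=none; bids=[-] asks=[-]
After op 2 [order #2] limit_sell(price=98, qty=9): fills=none; bids=[-] asks=[#2:9@98]
After op 3 cancel(order #2): fills=none; bids=[-] asks=[-]
After op 4 [order #3] limit_sell(price=98, qty=6): fills=none; bids=[-] asks=[#3:6@98]
After op 5 [order #4] market_buy(qty=6): fills=#4x#3:6@98; bids=[-] asks=[-]
After op 6 cancel(order #3): fills=none; bids=[-] asks=[-]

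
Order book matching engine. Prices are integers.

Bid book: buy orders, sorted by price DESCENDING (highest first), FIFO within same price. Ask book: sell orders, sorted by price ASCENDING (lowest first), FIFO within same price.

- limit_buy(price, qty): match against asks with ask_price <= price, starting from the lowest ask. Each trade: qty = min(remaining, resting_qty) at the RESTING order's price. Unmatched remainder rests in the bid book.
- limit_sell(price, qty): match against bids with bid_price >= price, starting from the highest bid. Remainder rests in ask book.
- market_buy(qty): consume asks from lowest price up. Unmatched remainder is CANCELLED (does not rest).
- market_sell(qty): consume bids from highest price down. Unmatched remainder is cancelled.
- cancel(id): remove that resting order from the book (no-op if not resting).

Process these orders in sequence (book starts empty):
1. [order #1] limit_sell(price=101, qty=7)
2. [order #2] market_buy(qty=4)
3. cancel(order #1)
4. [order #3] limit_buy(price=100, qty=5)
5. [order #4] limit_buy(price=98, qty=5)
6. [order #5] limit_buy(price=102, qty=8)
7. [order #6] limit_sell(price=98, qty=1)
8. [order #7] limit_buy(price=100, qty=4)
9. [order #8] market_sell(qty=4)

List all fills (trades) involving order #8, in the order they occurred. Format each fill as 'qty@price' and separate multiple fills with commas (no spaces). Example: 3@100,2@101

After op 1 [order #1] limit_sell(price=101, qty=7): fills=none; bids=[-] asks=[#1:7@101]
After op 2 [order #2] market_buy(qty=4): fills=#2x#1:4@101; bids=[-] asks=[#1:3@101]
After op 3 cancel(order #1): fills=none; bids=[-] asks=[-]
After op 4 [order #3] limit_buy(price=100, qty=5): fills=none; bids=[#3:5@100] asks=[-]
After op 5 [order #4] limit_buy(price=98, qty=5): fills=none; bids=[#3:5@100 #4:5@98] asks=[-]
After op 6 [order #5] limit_buy(price=102, qty=8): fills=none; bids=[#5:8@102 #3:5@100 #4:5@98] asks=[-]
After op 7 [order #6] limit_sell(price=98, qty=1): fills=#5x#6:1@102; bids=[#5:7@102 #3:5@100 #4:5@98] asks=[-]
After op 8 [order #7] limit_buy(price=100, qty=4): fills=none; bids=[#5:7@102 #3:5@100 #7:4@100 #4:5@98] asks=[-]
After op 9 [order #8] market_sell(qty=4): fills=#5x#8:4@102; bids=[#5:3@102 #3:5@100 #7:4@100 #4:5@98] asks=[-]

Answer: 4@102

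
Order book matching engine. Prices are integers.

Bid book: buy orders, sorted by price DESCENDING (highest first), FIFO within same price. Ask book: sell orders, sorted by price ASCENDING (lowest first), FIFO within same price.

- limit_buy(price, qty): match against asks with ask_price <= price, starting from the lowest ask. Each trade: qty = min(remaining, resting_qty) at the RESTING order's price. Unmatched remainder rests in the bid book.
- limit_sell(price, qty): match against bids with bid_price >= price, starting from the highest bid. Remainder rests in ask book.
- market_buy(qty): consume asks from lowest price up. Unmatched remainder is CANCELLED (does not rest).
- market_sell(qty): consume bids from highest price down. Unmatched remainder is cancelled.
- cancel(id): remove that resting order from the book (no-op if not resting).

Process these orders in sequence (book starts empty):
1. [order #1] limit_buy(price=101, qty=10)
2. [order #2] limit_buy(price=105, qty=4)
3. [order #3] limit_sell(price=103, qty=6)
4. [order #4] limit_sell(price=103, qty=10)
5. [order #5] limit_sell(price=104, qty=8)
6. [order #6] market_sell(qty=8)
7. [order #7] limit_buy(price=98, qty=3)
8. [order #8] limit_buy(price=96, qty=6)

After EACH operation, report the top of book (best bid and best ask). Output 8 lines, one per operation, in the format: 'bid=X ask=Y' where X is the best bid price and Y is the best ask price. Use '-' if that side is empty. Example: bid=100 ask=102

After op 1 [order #1] limit_buy(price=101, qty=10): fills=none; bids=[#1:10@101] asks=[-]
After op 2 [order #2] limit_buy(price=105, qty=4): fills=none; bids=[#2:4@105 #1:10@101] asks=[-]
After op 3 [order #3] limit_sell(price=103, qty=6): fills=#2x#3:4@105; bids=[#1:10@101] asks=[#3:2@103]
After op 4 [order #4] limit_sell(price=103, qty=10): fills=none; bids=[#1:10@101] asks=[#3:2@103 #4:10@103]
After op 5 [order #5] limit_sell(price=104, qty=8): fills=none; bids=[#1:10@101] asks=[#3:2@103 #4:10@103 #5:8@104]
After op 6 [order #6] market_sell(qty=8): fills=#1x#6:8@101; bids=[#1:2@101] asks=[#3:2@103 #4:10@103 #5:8@104]
After op 7 [order #7] limit_buy(price=98, qty=3): fills=none; bids=[#1:2@101 #7:3@98] asks=[#3:2@103 #4:10@103 #5:8@104]
After op 8 [order #8] limit_buy(price=96, qty=6): fills=none; bids=[#1:2@101 #7:3@98 #8:6@96] asks=[#3:2@103 #4:10@103 #5:8@104]

Answer: bid=101 ask=-
bid=105 ask=-
bid=101 ask=103
bid=101 ask=103
bid=101 ask=103
bid=101 ask=103
bid=101 ask=103
bid=101 ask=103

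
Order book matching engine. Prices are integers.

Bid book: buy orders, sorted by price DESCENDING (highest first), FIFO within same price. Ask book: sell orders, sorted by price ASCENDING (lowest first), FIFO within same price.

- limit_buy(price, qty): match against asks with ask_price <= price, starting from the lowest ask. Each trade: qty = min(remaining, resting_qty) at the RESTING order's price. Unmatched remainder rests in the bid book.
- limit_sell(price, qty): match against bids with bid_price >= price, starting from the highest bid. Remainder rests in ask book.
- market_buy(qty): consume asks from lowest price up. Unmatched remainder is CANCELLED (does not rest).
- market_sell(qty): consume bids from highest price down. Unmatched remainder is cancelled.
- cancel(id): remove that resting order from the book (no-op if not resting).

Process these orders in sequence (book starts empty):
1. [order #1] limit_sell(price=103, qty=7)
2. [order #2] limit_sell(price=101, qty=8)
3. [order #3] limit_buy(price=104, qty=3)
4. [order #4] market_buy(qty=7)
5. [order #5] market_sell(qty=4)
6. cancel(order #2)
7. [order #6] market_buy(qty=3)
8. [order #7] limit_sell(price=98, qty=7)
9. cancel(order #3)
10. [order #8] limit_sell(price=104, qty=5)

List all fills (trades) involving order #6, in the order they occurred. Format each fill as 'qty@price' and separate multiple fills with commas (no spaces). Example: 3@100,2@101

After op 1 [order #1] limit_sell(price=103, qty=7): fills=none; bids=[-] asks=[#1:7@103]
After op 2 [order #2] limit_sell(price=101, qty=8): fills=none; bids=[-] asks=[#2:8@101 #1:7@103]
After op 3 [order #3] limit_buy(price=104, qty=3): fills=#3x#2:3@101; bids=[-] asks=[#2:5@101 #1:7@103]
After op 4 [order #4] market_buy(qty=7): fills=#4x#2:5@101 #4x#1:2@103; bids=[-] asks=[#1:5@103]
After op 5 [order #5] market_sell(qty=4): fills=none; bids=[-] asks=[#1:5@103]
After op 6 cancel(order #2): fills=none; bids=[-] asks=[#1:5@103]
After op 7 [order #6] market_buy(qty=3): fills=#6x#1:3@103; bids=[-] asks=[#1:2@103]
After op 8 [order #7] limit_sell(price=98, qty=7): fills=none; bids=[-] asks=[#7:7@98 #1:2@103]
After op 9 cancel(order #3): fills=none; bids=[-] asks=[#7:7@98 #1:2@103]
After op 10 [order #8] limit_sell(price=104, qty=5): fills=none; bids=[-] asks=[#7:7@98 #1:2@103 #8:5@104]

Answer: 3@103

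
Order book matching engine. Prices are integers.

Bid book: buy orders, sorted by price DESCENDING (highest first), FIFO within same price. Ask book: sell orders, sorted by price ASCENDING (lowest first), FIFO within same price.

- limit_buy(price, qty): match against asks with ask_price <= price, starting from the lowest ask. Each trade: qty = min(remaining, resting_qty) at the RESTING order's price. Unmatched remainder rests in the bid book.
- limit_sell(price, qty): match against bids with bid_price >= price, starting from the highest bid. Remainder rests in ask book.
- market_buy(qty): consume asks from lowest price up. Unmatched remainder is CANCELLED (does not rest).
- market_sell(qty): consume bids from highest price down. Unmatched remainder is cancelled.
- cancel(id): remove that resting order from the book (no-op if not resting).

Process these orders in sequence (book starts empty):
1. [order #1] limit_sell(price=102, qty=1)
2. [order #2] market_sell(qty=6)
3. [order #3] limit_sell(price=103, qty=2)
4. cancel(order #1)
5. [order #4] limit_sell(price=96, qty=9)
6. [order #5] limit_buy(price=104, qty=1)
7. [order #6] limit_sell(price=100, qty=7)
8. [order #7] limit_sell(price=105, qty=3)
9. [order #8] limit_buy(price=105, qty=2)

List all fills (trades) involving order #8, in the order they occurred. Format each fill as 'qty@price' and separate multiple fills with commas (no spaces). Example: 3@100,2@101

Answer: 2@96

Derivation:
After op 1 [order #1] limit_sell(price=102, qty=1): fills=none; bids=[-] asks=[#1:1@102]
After op 2 [order #2] market_sell(qty=6): fills=none; bids=[-] asks=[#1:1@102]
After op 3 [order #3] limit_sell(price=103, qty=2): fills=none; bids=[-] asks=[#1:1@102 #3:2@103]
After op 4 cancel(order #1): fills=none; bids=[-] asks=[#3:2@103]
After op 5 [order #4] limit_sell(price=96, qty=9): fills=none; bids=[-] asks=[#4:9@96 #3:2@103]
After op 6 [order #5] limit_buy(price=104, qty=1): fills=#5x#4:1@96; bids=[-] asks=[#4:8@96 #3:2@103]
After op 7 [order #6] limit_sell(price=100, qty=7): fills=none; bids=[-] asks=[#4:8@96 #6:7@100 #3:2@103]
After op 8 [order #7] limit_sell(price=105, qty=3): fills=none; bids=[-] asks=[#4:8@96 #6:7@100 #3:2@103 #7:3@105]
After op 9 [order #8] limit_buy(price=105, qty=2): fills=#8x#4:2@96; bids=[-] asks=[#4:6@96 #6:7@100 #3:2@103 #7:3@105]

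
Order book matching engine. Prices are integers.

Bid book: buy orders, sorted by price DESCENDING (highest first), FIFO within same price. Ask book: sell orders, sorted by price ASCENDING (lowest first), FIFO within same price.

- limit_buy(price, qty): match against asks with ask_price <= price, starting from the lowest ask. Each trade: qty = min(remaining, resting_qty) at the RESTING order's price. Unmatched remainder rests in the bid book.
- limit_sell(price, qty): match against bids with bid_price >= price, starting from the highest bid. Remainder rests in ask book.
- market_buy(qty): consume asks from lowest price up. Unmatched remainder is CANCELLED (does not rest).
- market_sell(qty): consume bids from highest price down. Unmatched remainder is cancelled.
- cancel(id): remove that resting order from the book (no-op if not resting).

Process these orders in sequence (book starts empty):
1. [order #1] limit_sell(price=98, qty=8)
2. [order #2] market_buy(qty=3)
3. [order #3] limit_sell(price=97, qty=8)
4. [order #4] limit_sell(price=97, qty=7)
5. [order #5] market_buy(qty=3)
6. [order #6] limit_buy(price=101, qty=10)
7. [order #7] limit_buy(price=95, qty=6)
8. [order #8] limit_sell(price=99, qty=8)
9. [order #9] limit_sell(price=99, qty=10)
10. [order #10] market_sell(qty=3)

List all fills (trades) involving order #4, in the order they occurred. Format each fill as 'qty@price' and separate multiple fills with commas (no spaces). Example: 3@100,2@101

Answer: 5@97

Derivation:
After op 1 [order #1] limit_sell(price=98, qty=8): fills=none; bids=[-] asks=[#1:8@98]
After op 2 [order #2] market_buy(qty=3): fills=#2x#1:3@98; bids=[-] asks=[#1:5@98]
After op 3 [order #3] limit_sell(price=97, qty=8): fills=none; bids=[-] asks=[#3:8@97 #1:5@98]
After op 4 [order #4] limit_sell(price=97, qty=7): fills=none; bids=[-] asks=[#3:8@97 #4:7@97 #1:5@98]
After op 5 [order #5] market_buy(qty=3): fills=#5x#3:3@97; bids=[-] asks=[#3:5@97 #4:7@97 #1:5@98]
After op 6 [order #6] limit_buy(price=101, qty=10): fills=#6x#3:5@97 #6x#4:5@97; bids=[-] asks=[#4:2@97 #1:5@98]
After op 7 [order #7] limit_buy(price=95, qty=6): fills=none; bids=[#7:6@95] asks=[#4:2@97 #1:5@98]
After op 8 [order #8] limit_sell(price=99, qty=8): fills=none; bids=[#7:6@95] asks=[#4:2@97 #1:5@98 #8:8@99]
After op 9 [order #9] limit_sell(price=99, qty=10): fills=none; bids=[#7:6@95] asks=[#4:2@97 #1:5@98 #8:8@99 #9:10@99]
After op 10 [order #10] market_sell(qty=3): fills=#7x#10:3@95; bids=[#7:3@95] asks=[#4:2@97 #1:5@98 #8:8@99 #9:10@99]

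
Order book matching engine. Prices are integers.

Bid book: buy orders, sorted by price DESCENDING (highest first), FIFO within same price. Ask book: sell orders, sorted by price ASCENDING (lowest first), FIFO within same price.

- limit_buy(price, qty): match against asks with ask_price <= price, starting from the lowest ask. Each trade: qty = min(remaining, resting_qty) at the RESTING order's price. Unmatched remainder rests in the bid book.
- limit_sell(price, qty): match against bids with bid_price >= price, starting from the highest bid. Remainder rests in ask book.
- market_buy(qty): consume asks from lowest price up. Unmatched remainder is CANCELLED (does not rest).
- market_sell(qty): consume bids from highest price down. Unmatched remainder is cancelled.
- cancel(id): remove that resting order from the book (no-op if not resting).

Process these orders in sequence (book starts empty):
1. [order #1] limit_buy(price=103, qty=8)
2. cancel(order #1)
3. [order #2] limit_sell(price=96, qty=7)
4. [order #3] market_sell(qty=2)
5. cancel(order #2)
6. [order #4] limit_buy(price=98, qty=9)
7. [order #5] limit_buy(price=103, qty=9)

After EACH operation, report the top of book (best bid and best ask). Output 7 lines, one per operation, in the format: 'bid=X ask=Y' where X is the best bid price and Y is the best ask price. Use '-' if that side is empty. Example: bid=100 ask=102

After op 1 [order #1] limit_buy(price=103, qty=8): fills=none; bids=[#1:8@103] asks=[-]
After op 2 cancel(order #1): fills=none; bids=[-] asks=[-]
After op 3 [order #2] limit_sell(price=96, qty=7): fills=none; bids=[-] asks=[#2:7@96]
After op 4 [order #3] market_sell(qty=2): fills=none; bids=[-] asks=[#2:7@96]
After op 5 cancel(order #2): fills=none; bids=[-] asks=[-]
After op 6 [order #4] limit_buy(price=98, qty=9): fills=none; bids=[#4:9@98] asks=[-]
After op 7 [order #5] limit_buy(price=103, qty=9): fills=none; bids=[#5:9@103 #4:9@98] asks=[-]

Answer: bid=103 ask=-
bid=- ask=-
bid=- ask=96
bid=- ask=96
bid=- ask=-
bid=98 ask=-
bid=103 ask=-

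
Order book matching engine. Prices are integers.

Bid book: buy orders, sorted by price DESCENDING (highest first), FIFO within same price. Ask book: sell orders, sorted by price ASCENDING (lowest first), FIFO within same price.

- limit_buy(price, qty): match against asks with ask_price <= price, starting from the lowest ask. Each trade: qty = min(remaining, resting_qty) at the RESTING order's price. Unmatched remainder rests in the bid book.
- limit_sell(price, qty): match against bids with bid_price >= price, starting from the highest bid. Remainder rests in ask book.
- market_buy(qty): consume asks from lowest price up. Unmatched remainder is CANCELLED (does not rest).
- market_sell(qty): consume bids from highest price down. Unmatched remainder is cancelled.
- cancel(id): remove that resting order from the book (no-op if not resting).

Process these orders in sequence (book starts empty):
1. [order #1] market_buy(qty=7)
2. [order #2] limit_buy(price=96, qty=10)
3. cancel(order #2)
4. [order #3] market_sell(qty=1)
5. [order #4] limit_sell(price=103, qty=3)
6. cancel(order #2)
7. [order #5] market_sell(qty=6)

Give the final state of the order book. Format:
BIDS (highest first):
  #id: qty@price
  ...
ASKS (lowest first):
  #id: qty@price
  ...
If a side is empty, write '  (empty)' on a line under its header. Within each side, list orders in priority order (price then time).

After op 1 [order #1] market_buy(qty=7): fills=none; bids=[-] asks=[-]
After op 2 [order #2] limit_buy(price=96, qty=10): fills=none; bids=[#2:10@96] asks=[-]
After op 3 cancel(order #2): fills=none; bids=[-] asks=[-]
After op 4 [order #3] market_sell(qty=1): fills=none; bids=[-] asks=[-]
After op 5 [order #4] limit_sell(price=103, qty=3): fills=none; bids=[-] asks=[#4:3@103]
After op 6 cancel(order #2): fills=none; bids=[-] asks=[#4:3@103]
After op 7 [order #5] market_sell(qty=6): fills=none; bids=[-] asks=[#4:3@103]

Answer: BIDS (highest first):
  (empty)
ASKS (lowest first):
  #4: 3@103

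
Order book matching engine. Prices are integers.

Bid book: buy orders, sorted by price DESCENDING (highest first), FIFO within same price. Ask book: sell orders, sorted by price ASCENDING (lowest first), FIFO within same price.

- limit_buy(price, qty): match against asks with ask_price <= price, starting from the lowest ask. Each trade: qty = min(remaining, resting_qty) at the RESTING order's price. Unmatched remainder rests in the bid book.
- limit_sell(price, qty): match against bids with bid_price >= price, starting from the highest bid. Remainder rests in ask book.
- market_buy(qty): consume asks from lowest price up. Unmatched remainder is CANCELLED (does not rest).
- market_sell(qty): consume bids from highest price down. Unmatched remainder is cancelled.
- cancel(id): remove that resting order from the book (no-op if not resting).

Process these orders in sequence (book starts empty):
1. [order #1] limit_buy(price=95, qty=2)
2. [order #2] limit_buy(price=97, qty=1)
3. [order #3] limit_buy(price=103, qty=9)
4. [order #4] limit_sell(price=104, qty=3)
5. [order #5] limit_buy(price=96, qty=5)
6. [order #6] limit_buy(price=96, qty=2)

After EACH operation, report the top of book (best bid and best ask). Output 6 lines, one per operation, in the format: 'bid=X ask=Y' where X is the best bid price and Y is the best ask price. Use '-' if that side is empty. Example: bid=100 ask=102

Answer: bid=95 ask=-
bid=97 ask=-
bid=103 ask=-
bid=103 ask=104
bid=103 ask=104
bid=103 ask=104

Derivation:
After op 1 [order #1] limit_buy(price=95, qty=2): fills=none; bids=[#1:2@95] asks=[-]
After op 2 [order #2] limit_buy(price=97, qty=1): fills=none; bids=[#2:1@97 #1:2@95] asks=[-]
After op 3 [order #3] limit_buy(price=103, qty=9): fills=none; bids=[#3:9@103 #2:1@97 #1:2@95] asks=[-]
After op 4 [order #4] limit_sell(price=104, qty=3): fills=none; bids=[#3:9@103 #2:1@97 #1:2@95] asks=[#4:3@104]
After op 5 [order #5] limit_buy(price=96, qty=5): fills=none; bids=[#3:9@103 #2:1@97 #5:5@96 #1:2@95] asks=[#4:3@104]
After op 6 [order #6] limit_buy(price=96, qty=2): fills=none; bids=[#3:9@103 #2:1@97 #5:5@96 #6:2@96 #1:2@95] asks=[#4:3@104]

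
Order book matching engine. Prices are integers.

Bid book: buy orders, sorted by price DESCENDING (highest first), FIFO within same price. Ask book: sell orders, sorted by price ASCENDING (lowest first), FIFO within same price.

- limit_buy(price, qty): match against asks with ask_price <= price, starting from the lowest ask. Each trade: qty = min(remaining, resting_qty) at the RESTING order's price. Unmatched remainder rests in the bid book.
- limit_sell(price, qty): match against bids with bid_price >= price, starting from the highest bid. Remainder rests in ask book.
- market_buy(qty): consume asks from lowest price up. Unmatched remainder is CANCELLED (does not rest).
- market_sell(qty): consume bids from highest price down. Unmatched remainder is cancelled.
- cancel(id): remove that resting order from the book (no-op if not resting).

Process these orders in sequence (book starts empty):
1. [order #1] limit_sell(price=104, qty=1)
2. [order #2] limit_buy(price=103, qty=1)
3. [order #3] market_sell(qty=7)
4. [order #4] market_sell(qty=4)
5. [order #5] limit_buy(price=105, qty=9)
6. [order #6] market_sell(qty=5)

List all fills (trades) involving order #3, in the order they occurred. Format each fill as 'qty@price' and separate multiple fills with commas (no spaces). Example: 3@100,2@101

After op 1 [order #1] limit_sell(price=104, qty=1): fills=none; bids=[-] asks=[#1:1@104]
After op 2 [order #2] limit_buy(price=103, qty=1): fills=none; bids=[#2:1@103] asks=[#1:1@104]
After op 3 [order #3] market_sell(qty=7): fills=#2x#3:1@103; bids=[-] asks=[#1:1@104]
After op 4 [order #4] market_sell(qty=4): fills=none; bids=[-] asks=[#1:1@104]
After op 5 [order #5] limit_buy(price=105, qty=9): fills=#5x#1:1@104; bids=[#5:8@105] asks=[-]
After op 6 [order #6] market_sell(qty=5): fills=#5x#6:5@105; bids=[#5:3@105] asks=[-]

Answer: 1@103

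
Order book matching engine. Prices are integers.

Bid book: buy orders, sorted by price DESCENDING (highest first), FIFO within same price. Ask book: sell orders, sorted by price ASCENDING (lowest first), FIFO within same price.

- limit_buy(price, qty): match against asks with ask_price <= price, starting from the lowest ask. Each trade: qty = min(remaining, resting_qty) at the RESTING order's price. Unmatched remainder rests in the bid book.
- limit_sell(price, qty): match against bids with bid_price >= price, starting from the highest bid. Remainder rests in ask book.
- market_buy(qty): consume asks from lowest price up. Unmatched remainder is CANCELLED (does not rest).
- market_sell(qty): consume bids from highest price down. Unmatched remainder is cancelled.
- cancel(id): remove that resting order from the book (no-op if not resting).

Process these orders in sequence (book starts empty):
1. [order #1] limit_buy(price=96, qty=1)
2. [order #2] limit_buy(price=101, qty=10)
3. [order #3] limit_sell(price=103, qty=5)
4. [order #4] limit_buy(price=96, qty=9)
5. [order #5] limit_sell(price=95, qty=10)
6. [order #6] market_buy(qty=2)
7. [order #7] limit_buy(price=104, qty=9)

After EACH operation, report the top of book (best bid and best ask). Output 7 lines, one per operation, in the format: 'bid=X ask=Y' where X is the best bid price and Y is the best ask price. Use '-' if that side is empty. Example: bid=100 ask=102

Answer: bid=96 ask=-
bid=101 ask=-
bid=101 ask=103
bid=101 ask=103
bid=96 ask=103
bid=96 ask=103
bid=104 ask=-

Derivation:
After op 1 [order #1] limit_buy(price=96, qty=1): fills=none; bids=[#1:1@96] asks=[-]
After op 2 [order #2] limit_buy(price=101, qty=10): fills=none; bids=[#2:10@101 #1:1@96] asks=[-]
After op 3 [order #3] limit_sell(price=103, qty=5): fills=none; bids=[#2:10@101 #1:1@96] asks=[#3:5@103]
After op 4 [order #4] limit_buy(price=96, qty=9): fills=none; bids=[#2:10@101 #1:1@96 #4:9@96] asks=[#3:5@103]
After op 5 [order #5] limit_sell(price=95, qty=10): fills=#2x#5:10@101; bids=[#1:1@96 #4:9@96] asks=[#3:5@103]
After op 6 [order #6] market_buy(qty=2): fills=#6x#3:2@103; bids=[#1:1@96 #4:9@96] asks=[#3:3@103]
After op 7 [order #7] limit_buy(price=104, qty=9): fills=#7x#3:3@103; bids=[#7:6@104 #1:1@96 #4:9@96] asks=[-]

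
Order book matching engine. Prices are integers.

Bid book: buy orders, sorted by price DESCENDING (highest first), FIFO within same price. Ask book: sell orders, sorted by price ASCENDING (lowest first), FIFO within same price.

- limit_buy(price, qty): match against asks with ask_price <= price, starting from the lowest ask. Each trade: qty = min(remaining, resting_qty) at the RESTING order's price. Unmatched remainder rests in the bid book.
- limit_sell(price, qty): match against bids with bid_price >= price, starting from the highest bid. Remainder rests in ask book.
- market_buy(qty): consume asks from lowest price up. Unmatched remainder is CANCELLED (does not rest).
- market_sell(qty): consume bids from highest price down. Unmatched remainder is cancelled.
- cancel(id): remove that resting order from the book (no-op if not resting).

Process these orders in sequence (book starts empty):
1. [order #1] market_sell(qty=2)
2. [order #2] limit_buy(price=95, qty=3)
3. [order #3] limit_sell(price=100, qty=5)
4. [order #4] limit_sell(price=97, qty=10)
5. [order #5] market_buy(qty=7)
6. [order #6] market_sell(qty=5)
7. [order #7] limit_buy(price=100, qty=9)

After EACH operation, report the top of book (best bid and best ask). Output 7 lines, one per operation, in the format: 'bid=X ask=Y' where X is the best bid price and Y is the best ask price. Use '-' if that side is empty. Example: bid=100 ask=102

After op 1 [order #1] market_sell(qty=2): fills=none; bids=[-] asks=[-]
After op 2 [order #2] limit_buy(price=95, qty=3): fills=none; bids=[#2:3@95] asks=[-]
After op 3 [order #3] limit_sell(price=100, qty=5): fills=none; bids=[#2:3@95] asks=[#3:5@100]
After op 4 [order #4] limit_sell(price=97, qty=10): fills=none; bids=[#2:3@95] asks=[#4:10@97 #3:5@100]
After op 5 [order #5] market_buy(qty=7): fills=#5x#4:7@97; bids=[#2:3@95] asks=[#4:3@97 #3:5@100]
After op 6 [order #6] market_sell(qty=5): fills=#2x#6:3@95; bids=[-] asks=[#4:3@97 #3:5@100]
After op 7 [order #7] limit_buy(price=100, qty=9): fills=#7x#4:3@97 #7x#3:5@100; bids=[#7:1@100] asks=[-]

Answer: bid=- ask=-
bid=95 ask=-
bid=95 ask=100
bid=95 ask=97
bid=95 ask=97
bid=- ask=97
bid=100 ask=-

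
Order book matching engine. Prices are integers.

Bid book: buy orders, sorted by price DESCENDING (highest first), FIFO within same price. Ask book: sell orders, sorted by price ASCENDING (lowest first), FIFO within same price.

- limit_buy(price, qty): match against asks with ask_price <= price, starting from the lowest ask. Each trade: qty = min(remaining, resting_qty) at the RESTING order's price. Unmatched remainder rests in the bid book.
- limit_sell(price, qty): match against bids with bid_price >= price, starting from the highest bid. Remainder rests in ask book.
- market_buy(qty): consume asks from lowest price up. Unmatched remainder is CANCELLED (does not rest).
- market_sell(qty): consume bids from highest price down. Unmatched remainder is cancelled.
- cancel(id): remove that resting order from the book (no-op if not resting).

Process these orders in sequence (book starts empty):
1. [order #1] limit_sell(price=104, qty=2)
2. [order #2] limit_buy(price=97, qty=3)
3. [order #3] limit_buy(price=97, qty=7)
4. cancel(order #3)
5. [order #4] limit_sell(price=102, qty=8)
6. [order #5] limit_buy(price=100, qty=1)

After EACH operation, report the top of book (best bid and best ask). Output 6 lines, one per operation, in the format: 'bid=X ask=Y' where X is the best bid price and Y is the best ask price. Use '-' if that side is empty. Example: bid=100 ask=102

After op 1 [order #1] limit_sell(price=104, qty=2): fills=none; bids=[-] asks=[#1:2@104]
After op 2 [order #2] limit_buy(price=97, qty=3): fills=none; bids=[#2:3@97] asks=[#1:2@104]
After op 3 [order #3] limit_buy(price=97, qty=7): fills=none; bids=[#2:3@97 #3:7@97] asks=[#1:2@104]
After op 4 cancel(order #3): fills=none; bids=[#2:3@97] asks=[#1:2@104]
After op 5 [order #4] limit_sell(price=102, qty=8): fills=none; bids=[#2:3@97] asks=[#4:8@102 #1:2@104]
After op 6 [order #5] limit_buy(price=100, qty=1): fills=none; bids=[#5:1@100 #2:3@97] asks=[#4:8@102 #1:2@104]

Answer: bid=- ask=104
bid=97 ask=104
bid=97 ask=104
bid=97 ask=104
bid=97 ask=102
bid=100 ask=102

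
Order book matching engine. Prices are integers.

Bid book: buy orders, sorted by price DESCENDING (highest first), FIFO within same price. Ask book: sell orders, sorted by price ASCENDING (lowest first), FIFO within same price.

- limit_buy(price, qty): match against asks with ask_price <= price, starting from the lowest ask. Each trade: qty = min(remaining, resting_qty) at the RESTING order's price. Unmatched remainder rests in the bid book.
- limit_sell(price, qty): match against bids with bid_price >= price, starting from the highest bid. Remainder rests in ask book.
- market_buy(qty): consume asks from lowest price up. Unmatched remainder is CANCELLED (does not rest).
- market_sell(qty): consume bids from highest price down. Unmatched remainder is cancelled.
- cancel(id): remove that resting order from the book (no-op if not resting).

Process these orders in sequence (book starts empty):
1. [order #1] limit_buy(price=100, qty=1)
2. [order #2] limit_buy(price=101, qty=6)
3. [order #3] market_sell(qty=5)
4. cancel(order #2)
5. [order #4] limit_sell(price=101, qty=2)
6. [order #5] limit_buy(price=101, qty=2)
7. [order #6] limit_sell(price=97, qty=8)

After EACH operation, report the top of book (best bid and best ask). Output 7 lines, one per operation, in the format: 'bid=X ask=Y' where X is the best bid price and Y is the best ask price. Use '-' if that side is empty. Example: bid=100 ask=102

After op 1 [order #1] limit_buy(price=100, qty=1): fills=none; bids=[#1:1@100] asks=[-]
After op 2 [order #2] limit_buy(price=101, qty=6): fills=none; bids=[#2:6@101 #1:1@100] asks=[-]
After op 3 [order #3] market_sell(qty=5): fills=#2x#3:5@101; bids=[#2:1@101 #1:1@100] asks=[-]
After op 4 cancel(order #2): fills=none; bids=[#1:1@100] asks=[-]
After op 5 [order #4] limit_sell(price=101, qty=2): fills=none; bids=[#1:1@100] asks=[#4:2@101]
After op 6 [order #5] limit_buy(price=101, qty=2): fills=#5x#4:2@101; bids=[#1:1@100] asks=[-]
After op 7 [order #6] limit_sell(price=97, qty=8): fills=#1x#6:1@100; bids=[-] asks=[#6:7@97]

Answer: bid=100 ask=-
bid=101 ask=-
bid=101 ask=-
bid=100 ask=-
bid=100 ask=101
bid=100 ask=-
bid=- ask=97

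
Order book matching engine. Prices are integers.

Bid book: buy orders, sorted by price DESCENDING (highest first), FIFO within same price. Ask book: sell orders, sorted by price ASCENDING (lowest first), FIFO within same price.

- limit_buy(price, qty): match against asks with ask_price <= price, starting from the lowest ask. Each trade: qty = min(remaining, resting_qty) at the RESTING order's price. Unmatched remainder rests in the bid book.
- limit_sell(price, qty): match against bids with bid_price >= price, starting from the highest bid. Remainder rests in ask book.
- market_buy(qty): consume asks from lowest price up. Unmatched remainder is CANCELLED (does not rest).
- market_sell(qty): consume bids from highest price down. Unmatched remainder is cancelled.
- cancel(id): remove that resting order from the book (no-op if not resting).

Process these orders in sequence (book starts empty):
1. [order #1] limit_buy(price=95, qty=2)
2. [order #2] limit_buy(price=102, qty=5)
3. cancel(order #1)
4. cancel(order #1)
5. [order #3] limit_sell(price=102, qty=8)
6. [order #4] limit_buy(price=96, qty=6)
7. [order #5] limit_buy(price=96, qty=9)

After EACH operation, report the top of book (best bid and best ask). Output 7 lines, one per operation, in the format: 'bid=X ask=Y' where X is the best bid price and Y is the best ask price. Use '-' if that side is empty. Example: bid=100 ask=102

After op 1 [order #1] limit_buy(price=95, qty=2): fills=none; bids=[#1:2@95] asks=[-]
After op 2 [order #2] limit_buy(price=102, qty=5): fills=none; bids=[#2:5@102 #1:2@95] asks=[-]
After op 3 cancel(order #1): fills=none; bids=[#2:5@102] asks=[-]
After op 4 cancel(order #1): fills=none; bids=[#2:5@102] asks=[-]
After op 5 [order #3] limit_sell(price=102, qty=8): fills=#2x#3:5@102; bids=[-] asks=[#3:3@102]
After op 6 [order #4] limit_buy(price=96, qty=6): fills=none; bids=[#4:6@96] asks=[#3:3@102]
After op 7 [order #5] limit_buy(price=96, qty=9): fills=none; bids=[#4:6@96 #5:9@96] asks=[#3:3@102]

Answer: bid=95 ask=-
bid=102 ask=-
bid=102 ask=-
bid=102 ask=-
bid=- ask=102
bid=96 ask=102
bid=96 ask=102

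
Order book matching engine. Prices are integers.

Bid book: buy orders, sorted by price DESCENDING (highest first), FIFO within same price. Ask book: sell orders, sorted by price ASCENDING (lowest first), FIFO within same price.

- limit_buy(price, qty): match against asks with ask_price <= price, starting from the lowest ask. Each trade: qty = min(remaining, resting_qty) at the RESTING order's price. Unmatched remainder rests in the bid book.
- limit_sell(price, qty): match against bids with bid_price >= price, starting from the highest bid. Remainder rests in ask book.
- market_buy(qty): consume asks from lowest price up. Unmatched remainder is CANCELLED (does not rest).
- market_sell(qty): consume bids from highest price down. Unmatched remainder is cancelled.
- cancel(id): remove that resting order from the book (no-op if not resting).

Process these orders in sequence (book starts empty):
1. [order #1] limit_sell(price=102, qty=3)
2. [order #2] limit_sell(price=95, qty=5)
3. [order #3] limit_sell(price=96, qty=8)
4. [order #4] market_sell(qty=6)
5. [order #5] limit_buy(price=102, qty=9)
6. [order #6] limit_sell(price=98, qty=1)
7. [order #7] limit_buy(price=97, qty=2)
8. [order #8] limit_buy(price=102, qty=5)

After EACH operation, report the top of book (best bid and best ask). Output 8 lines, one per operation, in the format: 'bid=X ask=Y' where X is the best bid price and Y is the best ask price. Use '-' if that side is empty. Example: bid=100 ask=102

After op 1 [order #1] limit_sell(price=102, qty=3): fills=none; bids=[-] asks=[#1:3@102]
After op 2 [order #2] limit_sell(price=95, qty=5): fills=none; bids=[-] asks=[#2:5@95 #1:3@102]
After op 3 [order #3] limit_sell(price=96, qty=8): fills=none; bids=[-] asks=[#2:5@95 #3:8@96 #1:3@102]
After op 4 [order #4] market_sell(qty=6): fills=none; bids=[-] asks=[#2:5@95 #3:8@96 #1:3@102]
After op 5 [order #5] limit_buy(price=102, qty=9): fills=#5x#2:5@95 #5x#3:4@96; bids=[-] asks=[#3:4@96 #1:3@102]
After op 6 [order #6] limit_sell(price=98, qty=1): fills=none; bids=[-] asks=[#3:4@96 #6:1@98 #1:3@102]
After op 7 [order #7] limit_buy(price=97, qty=2): fills=#7x#3:2@96; bids=[-] asks=[#3:2@96 #6:1@98 #1:3@102]
After op 8 [order #8] limit_buy(price=102, qty=5): fills=#8x#3:2@96 #8x#6:1@98 #8x#1:2@102; bids=[-] asks=[#1:1@102]

Answer: bid=- ask=102
bid=- ask=95
bid=- ask=95
bid=- ask=95
bid=- ask=96
bid=- ask=96
bid=- ask=96
bid=- ask=102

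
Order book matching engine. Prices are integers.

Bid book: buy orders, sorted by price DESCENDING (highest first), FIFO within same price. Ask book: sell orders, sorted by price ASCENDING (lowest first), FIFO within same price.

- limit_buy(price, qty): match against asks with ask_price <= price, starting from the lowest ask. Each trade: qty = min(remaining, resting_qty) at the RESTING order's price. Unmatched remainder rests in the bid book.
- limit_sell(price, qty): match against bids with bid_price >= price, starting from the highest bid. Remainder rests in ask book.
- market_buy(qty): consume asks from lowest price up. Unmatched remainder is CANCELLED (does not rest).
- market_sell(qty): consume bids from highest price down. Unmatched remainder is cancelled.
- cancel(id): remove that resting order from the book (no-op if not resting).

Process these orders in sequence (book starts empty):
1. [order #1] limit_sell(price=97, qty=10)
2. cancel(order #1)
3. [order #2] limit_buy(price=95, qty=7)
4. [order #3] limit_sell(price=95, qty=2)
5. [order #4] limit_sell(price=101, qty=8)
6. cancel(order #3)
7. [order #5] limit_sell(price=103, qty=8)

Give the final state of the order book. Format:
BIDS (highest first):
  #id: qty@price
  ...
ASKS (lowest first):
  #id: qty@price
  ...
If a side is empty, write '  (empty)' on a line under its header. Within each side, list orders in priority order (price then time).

After op 1 [order #1] limit_sell(price=97, qty=10): fills=none; bids=[-] asks=[#1:10@97]
After op 2 cancel(order #1): fills=none; bids=[-] asks=[-]
After op 3 [order #2] limit_buy(price=95, qty=7): fills=none; bids=[#2:7@95] asks=[-]
After op 4 [order #3] limit_sell(price=95, qty=2): fills=#2x#3:2@95; bids=[#2:5@95] asks=[-]
After op 5 [order #4] limit_sell(price=101, qty=8): fills=none; bids=[#2:5@95] asks=[#4:8@101]
After op 6 cancel(order #3): fills=none; bids=[#2:5@95] asks=[#4:8@101]
After op 7 [order #5] limit_sell(price=103, qty=8): fills=none; bids=[#2:5@95] asks=[#4:8@101 #5:8@103]

Answer: BIDS (highest first):
  #2: 5@95
ASKS (lowest first):
  #4: 8@101
  #5: 8@103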